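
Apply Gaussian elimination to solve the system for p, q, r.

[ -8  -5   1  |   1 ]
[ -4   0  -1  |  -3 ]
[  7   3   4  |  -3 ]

(1, -2, -1)

Forward elimination on [A|b]:
R2 <- R2 - (1/2)*R1:  [    0   5/2  -3/2  -7/2 ]
R3 <- R3 - (-7/8)*R1:  [     0  -11/8   39/8  -17/8 ]
R3 <- R3 - (-11/20)*R2:  [      0       0   81/20  -81/20 ]
Row echelon form:
[ -8   -5      1  |       1 ]
[  0  5/2   -3/2  |    -7/2 ]
[  0    0  81/20  |  -81/20 ]
Back-substitution:
r = (-81/20) / (81/20) = -1
q = (-7/2 - (-3/2)*(-1)) / (5/2) = -2
p = (1 - (-5)*(-2) - (1)*(-1)) / -8 = 1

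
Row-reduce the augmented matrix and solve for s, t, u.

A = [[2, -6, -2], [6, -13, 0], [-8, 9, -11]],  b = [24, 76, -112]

(4, -4, 4)

Forward elimination on [A|b]:
R2 <- R2 - (3)*R1:  [ 0  5  6  4 ]
R3 <- R3 - (-4)*R1:  [   0  -15  -19  -16 ]
R3 <- R3 - (-3)*R2:  [  0   0  -1  -4 ]
Row echelon form:
[ 2  -6  -2  |  24 ]
[ 0   5   6  |   4 ]
[ 0   0  -1  |  -4 ]
Back-substitution:
u = (-4) / -1 = 4
t = (4 - (6)*(4)) / 5 = -4
s = (24 - (-6)*(-4) - (-2)*(4)) / 2 = 4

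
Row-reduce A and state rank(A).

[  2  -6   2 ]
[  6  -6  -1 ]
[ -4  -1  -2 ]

rank(A) = 3

Row reduction:
R2 <- R2 - (3)*R1:  [  0  12  -7 ]
R3 <- R3 - (-2)*R1:  [   0  -13    2 ]
R3 <- R3 - (-13/12)*R2:  [      0       0  -67/12 ]
Row echelon form:
[ 2  -6       2 ]
[ 0  12      -7 ]
[ 0   0  -67/12 ]
Nonzero rows / pivot columns: 3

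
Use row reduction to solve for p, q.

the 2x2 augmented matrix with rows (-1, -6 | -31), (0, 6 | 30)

(1, 5)

Forward elimination on [A|b]:
Row echelon form:
[ -1  -6  |  -31 ]
[  0   6  |   30 ]
Back-substitution:
q = (30) / 6 = 5
p = (-31 - (-6)*(5)) / -1 = 1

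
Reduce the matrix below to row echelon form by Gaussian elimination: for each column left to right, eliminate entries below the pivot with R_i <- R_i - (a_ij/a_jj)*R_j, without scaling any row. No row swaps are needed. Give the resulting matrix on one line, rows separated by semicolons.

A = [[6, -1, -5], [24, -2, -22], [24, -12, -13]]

Forward elimination:
R2 <- R2 - (4)*R1:  [  0   2  -2 ]
R3 <- R3 - (4)*R1:  [  0  -8   7 ]
R3 <- R3 - (-4)*R2:  [  0   0  -1 ]
Row echelon form:
[ 6  -1  -5 ]
[ 0   2  -2 ]
[ 0   0  -1 ]

REF = [6 -1 -5; 0 2 -2; 0 0 -1]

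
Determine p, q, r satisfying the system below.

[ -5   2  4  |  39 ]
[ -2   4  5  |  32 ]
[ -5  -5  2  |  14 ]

Forward elimination on [A|b]:
R2 <- R2 - (2/5)*R1:  [    0  16/5  17/5  82/5 ]
R3 <- R3 - (1)*R1:  [   0   -7   -2  -25 ]
R3 <- R3 - (-35/16)*R2:  [     0      0  87/16   87/8 ]
Row echelon form:
[ -5     2      4  |    39 ]
[  0  16/5   17/5  |  82/5 ]
[  0     0  87/16  |  87/8 ]
Back-substitution:
r = (87/8) / (87/16) = 2
q = (82/5 - (17/5)*(2)) / (16/5) = 3
p = (39 - (2)*(3) - (4)*(2)) / -5 = -5

(-5, 3, 2)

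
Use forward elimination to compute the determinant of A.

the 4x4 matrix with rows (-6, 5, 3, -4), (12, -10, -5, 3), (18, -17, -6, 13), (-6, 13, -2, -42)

det(A) = -12

Forward elimination:
R2 <- R2 - (-2)*R1:  [  0   0   1  -5 ]
R3 <- R3 - (-3)*R1:  [  0  -2   3   1 ]
R4 <- R4 - (1)*R1:  [   0    8   -5  -38 ]
R2 <-> R3   (pivot in column 2 was zero)
[ -6   5   3   -4 ]
[  0  -2   3    1 ]
[  0   0   1   -5 ]
[  0   8  -5  -38 ]
R4 <- R4 - (-4)*R2:  [   0    0    7  -34 ]
R4 <- R4 - (7)*R3:  [ 0  0  0  1 ]
Upper-triangular form:
[ -6   5  3  -4 ]
[  0  -2  3   1 ]
[  0   0  1  -5 ]
[  0   0  0   1 ]
det(A) = (-1)^1 * (-6) * (-2) * (1) * (1) = -12  (1 row swap -> sign -1)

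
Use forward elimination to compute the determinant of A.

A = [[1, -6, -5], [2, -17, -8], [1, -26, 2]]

det(A) = 5

Forward elimination:
R2 <- R2 - (2)*R1:  [  0  -5   2 ]
R3 <- R3 - (1)*R1:  [   0  -20    7 ]
R3 <- R3 - (4)*R2:  [  0   0  -1 ]
Upper-triangular form:
[ 1  -6  -5 ]
[ 0  -5   2 ]
[ 0   0  -1 ]
det(A) = (-1)^0 * (1) * (-5) * (-1) = 5  (0 row swaps -> sign +1)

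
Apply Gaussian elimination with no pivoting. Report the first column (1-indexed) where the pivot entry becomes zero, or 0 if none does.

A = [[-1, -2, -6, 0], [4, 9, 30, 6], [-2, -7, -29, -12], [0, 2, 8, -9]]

first zero-pivot column = 0

Naive forward elimination:
R2 <- R2 - (-4)*R1:  [ 0  1  6  6 ]
R3 <- R3 - (2)*R1:  [   0   -3  -17  -12 ]
R3 <- R3 - (-3)*R2:  [ 0  0  1  6 ]
R4 <- R4 - (2)*R2:  [   0    0   -4  -21 ]
R4 <- R4 - (-4)*R3:  [ 0  0  0  3 ]
All pivots nonzero; naive elimination completes without hitting a zero pivot.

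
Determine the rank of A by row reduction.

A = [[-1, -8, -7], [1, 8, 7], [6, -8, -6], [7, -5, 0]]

Row reduction:
R2 <- R2 - (-1)*R1:  [ 0  0  0 ]
R3 <- R3 - (-6)*R1:  [   0  -56  -48 ]
R4 <- R4 - (-7)*R1:  [   0  -61  -49 ]
R2 <-> R3   (pivot in column 2 was zero)
[ -1   -8   -7 ]
[  0  -56  -48 ]
[  0    0    0 ]
[  0  -61  -49 ]
R4 <- R4 - (61/56)*R2:  [    0     0  23/7 ]
R3 <-> R4   (pivot in column 3 was zero)
[ -1   -8    -7 ]
[  0  -56   -48 ]
[  0    0  23/7 ]
[  0    0     0 ]
Row echelon form:
[ -1   -8    -7 ]
[  0  -56   -48 ]
[  0    0  23/7 ]
[  0    0     0 ]
Nonzero rows / pivot columns: 3

rank(A) = 3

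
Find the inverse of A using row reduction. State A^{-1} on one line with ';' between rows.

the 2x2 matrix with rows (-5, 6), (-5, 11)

inverse = [-11/25 6/25; -1/5 1/5]

Gauss-Jordan on [A | I]:
R1 <- (1/-5)*R1:  [    1  -6/5  |  -1/5     0 ]
R2 <- R2 - (-5)*R1:  [  0   5  |  -1   1 ]
R2 <- (1/5)*R2:  [    0     1  |  -1/5   1/5 ]
R1 <- R1 - (-6/5)*R2:  [      1       0  |  -11/25    6/25 ]
Right block of [I | A^{-1}] is the inverse:
[ -11/25  6/25 ]
[   -1/5   1/5 ]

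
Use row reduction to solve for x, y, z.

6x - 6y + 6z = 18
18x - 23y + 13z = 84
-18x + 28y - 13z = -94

(5, -2, -4)

Forward elimination on [A|b]:
R2 <- R2 - (3)*R1:  [  0  -5  -5  30 ]
R3 <- R3 - (-3)*R1:  [   0   10    5  -40 ]
R3 <- R3 - (-2)*R2:  [  0   0  -5  20 ]
Row echelon form:
[ 6  -6   6  |  18 ]
[ 0  -5  -5  |  30 ]
[ 0   0  -5  |  20 ]
Back-substitution:
z = (20) / -5 = -4
y = (30 - (-5)*(-4)) / -5 = -2
x = (18 - (-6)*(-2) - (6)*(-4)) / 6 = 5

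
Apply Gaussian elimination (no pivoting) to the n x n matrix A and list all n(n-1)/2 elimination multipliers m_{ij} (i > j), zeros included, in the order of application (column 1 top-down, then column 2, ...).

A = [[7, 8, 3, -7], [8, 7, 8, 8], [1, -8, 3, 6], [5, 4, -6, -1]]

Forward elimination:
R2 <- R2 - (8/7)*R1:  [     0  -15/7   32/7     16 ]
R3 <- R3 - (1/7)*R1:  [     0  -64/7   18/7      7 ]
R4 <- R4 - (5/7)*R1:  [     0  -12/7  -57/7      4 ]
R3 <- R3 - (64/15)*R2:  [       0        0  -254/15  -919/15 ]
R4 <- R4 - (4/5)*R2:  [     0      0  -59/5  -44/5 ]
R4 <- R4 - (177/254)*R3:  [        0         0         0  8609/254 ]
Multipliers (in order of application): m_{21} = 8/7, m_{31} = 1/7, m_{41} = 5/7, m_{32} = 64/15, m_{42} = 4/5, m_{43} = 177/254

multipliers: 8/7, 1/7, 5/7, 64/15, 4/5, 177/254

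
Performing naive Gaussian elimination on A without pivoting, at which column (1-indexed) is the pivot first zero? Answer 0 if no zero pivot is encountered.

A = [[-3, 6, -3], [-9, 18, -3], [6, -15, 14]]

first zero-pivot column = 2

Naive forward elimination:
R2 <- R2 - (3)*R1:  [ 0  0  6 ]
R3 <- R3 - (-2)*R1:  [  0  -3   8 ]
Matrix at this point:
[ -3   6  -3 ]
[  0   0   6 ]
[  0  -3   8 ]
Pivot entry (2,2) is zero but row 3 has -3 in column 2 -> naive elimination stops; a row interchange (e.g. R2 <-> R3) would be required here.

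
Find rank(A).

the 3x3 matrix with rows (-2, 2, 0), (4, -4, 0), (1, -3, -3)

Row reduction:
R2 <- R2 - (-2)*R1:  [ 0  0  0 ]
R3 <- R3 - (-1/2)*R1:  [  0  -2  -3 ]
R2 <-> R3   (pivot in column 2 was zero)
[ -2   2   0 ]
[  0  -2  -3 ]
[  0   0   0 ]
Row echelon form:
[ -2   2   0 ]
[  0  -2  -3 ]
[  0   0   0 ]
Nonzero rows / pivot columns: 2

rank(A) = 2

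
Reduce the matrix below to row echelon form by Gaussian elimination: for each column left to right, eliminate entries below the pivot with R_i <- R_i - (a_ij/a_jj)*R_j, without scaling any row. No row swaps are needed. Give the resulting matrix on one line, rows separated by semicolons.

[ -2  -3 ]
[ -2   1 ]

REF = [-2 -3; 0 4]

Forward elimination:
R2 <- R2 - (1)*R1:  [ 0  4 ]
Row echelon form:
[ -2  -3 ]
[  0   4 ]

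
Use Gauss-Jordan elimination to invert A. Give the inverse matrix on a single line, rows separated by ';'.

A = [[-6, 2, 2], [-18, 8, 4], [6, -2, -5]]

inverse = [-8/9 1/6 -2/9; -11/6 1/2 -1/3; -1/3 0 -1/3]

Gauss-Jordan on [A | I]:
R1 <- (1/-6)*R1:  [    1  -1/3  -1/3  |  -1/6     0     0 ]
R2 <- R2 - (-18)*R1:  [  0   2  -2  |  -3   1   0 ]
R3 <- R3 - (6)*R1:  [  0   0  -3  |   1   0   1 ]
R2 <- (1/2)*R2:  [    0     1    -1  |  -3/2   1/2     0 ]
R1 <- R1 - (-1/3)*R2:  [    1     0  -2/3  |  -2/3   1/6     0 ]
R3 <- (1/-3)*R3:  [    0     0     1  |  -1/3     0  -1/3 ]
R1 <- R1 - (-2/3)*R3:  [    1     0     0  |  -8/9   1/6  -2/9 ]
R2 <- R2 - (-1)*R3:  [     0      1      0  |  -11/6    1/2   -1/3 ]
Right block of [I | A^{-1}] is the inverse:
[  -8/9  1/6  -2/9 ]
[ -11/6  1/2  -1/3 ]
[  -1/3    0  -1/3 ]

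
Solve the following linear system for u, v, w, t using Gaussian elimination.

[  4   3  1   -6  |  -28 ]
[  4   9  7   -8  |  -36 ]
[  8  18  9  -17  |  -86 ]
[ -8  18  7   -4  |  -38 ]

(0, -2, 2, 4)

Forward elimination on [A|b]:
R2 <- R2 - (1)*R1:  [  0   6   6  -2  -8 ]
R3 <- R3 - (2)*R1:  [   0   12    7   -5  -30 ]
R4 <- R4 - (-2)*R1:  [   0   24    9  -16  -94 ]
R3 <- R3 - (2)*R2:  [   0    0   -5   -1  -14 ]
R4 <- R4 - (4)*R2:  [   0    0  -15   -8  -62 ]
R4 <- R4 - (3)*R3:  [   0    0    0   -5  -20 ]
Row echelon form:
[ 4  3   1  -6  |  -28 ]
[ 0  6   6  -2  |   -8 ]
[ 0  0  -5  -1  |  -14 ]
[ 0  0   0  -5  |  -20 ]
Back-substitution:
t = (-20) / -5 = 4
w = (-14 - (-1)*(4)) / -5 = 2
v = (-8 - (6)*(2) - (-2)*(4)) / 6 = -2
u = (-28 - (3)*(-2) - (1)*(2) - (-6)*(4)) / 4 = 0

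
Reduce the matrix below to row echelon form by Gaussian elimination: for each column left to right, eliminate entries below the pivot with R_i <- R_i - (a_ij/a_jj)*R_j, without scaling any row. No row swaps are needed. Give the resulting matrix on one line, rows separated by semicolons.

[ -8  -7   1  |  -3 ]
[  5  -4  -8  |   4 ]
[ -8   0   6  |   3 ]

REF = [-8 -7 1 -3; 0 -67/8 -59/8 17/8; 0 0 -78/67 521/67]

Forward elimination:
R2 <- R2 - (-5/8)*R1:  [     0  -67/8  -59/8   17/8 ]
R3 <- R3 - (1)*R1:  [ 0  7  5  6 ]
R3 <- R3 - (-56/67)*R2:  [      0       0  -78/67  521/67 ]
Row echelon form:
[ -8     -7       1  |      -3 ]
[  0  -67/8   -59/8  |    17/8 ]
[  0      0  -78/67  |  521/67 ]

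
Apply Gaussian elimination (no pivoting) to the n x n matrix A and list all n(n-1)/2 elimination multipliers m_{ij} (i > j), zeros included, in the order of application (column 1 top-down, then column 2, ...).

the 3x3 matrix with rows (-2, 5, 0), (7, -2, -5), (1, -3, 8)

Forward elimination:
R2 <- R2 - (-7/2)*R1:  [    0  31/2    -5 ]
R3 <- R3 - (-1/2)*R1:  [    0  -1/2     8 ]
R3 <- R3 - (-1/31)*R2:  [      0       0  243/31 ]
Multipliers (in order of application): m_{21} = -7/2, m_{31} = -1/2, m_{32} = -1/31

multipliers: -7/2, -1/2, -1/31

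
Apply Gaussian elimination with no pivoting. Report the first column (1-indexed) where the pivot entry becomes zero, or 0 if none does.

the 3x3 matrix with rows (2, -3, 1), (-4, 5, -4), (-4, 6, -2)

Naive forward elimination:
R2 <- R2 - (-2)*R1:  [  0  -1  -2 ]
R3 <- R3 - (-2)*R1:  [ 0  0  0 ]
Matrix at this point:
[ 2  -3   1 ]
[ 0  -1  -2 ]
[ 0   0   0 ]
Pivot entry (3,3) in the last row is zero and there are no rows below to swap with -> zero pivot in column 3 (A is singular).

first zero-pivot column = 3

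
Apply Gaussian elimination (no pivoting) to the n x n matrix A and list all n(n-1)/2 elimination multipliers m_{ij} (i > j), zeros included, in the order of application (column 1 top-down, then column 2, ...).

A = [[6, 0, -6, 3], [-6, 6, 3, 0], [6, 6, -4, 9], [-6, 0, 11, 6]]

multipliers: -1, 1, -1, 1, 0, 1

Forward elimination:
R2 <- R2 - (-1)*R1:  [  0   6  -3   3 ]
R3 <- R3 - (1)*R1:  [ 0  6  2  6 ]
R4 <- R4 - (-1)*R1:  [ 0  0  5  9 ]
R3 <- R3 - (1)*R2:  [ 0  0  5  3 ]
R4: entry in column 2 is already 0 -> m_{42} = 0 (no row operation needed)
R4 <- R4 - (1)*R3:  [ 0  0  0  6 ]
Multipliers (in order of application): m_{21} = -1, m_{31} = 1, m_{41} = -1, m_{32} = 1, m_{42} = 0, m_{43} = 1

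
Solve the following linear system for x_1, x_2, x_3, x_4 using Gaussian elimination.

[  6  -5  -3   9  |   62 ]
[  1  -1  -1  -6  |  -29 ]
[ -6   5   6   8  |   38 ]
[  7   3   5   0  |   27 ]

Forward elimination on [A|b]:
R2 <- R2 - (1/6)*R1:  [      0    -1/6    -1/2   -15/2  -118/3 ]
R3 <- R3 - (-1)*R1:  [   0    0    3   17  100 ]
R4 <- R4 - (7/6)*R1:  [      0    53/6    17/2   -21/2  -136/3 ]
R4 <- R4 - (-53)*R2:  [     0      0    -18   -408  -2130 ]
R4 <- R4 - (-6)*R3:  [     0      0      0   -306  -1530 ]
Row echelon form:
[ 6    -5    -3      9  |      62 ]
[ 0  -1/6  -1/2  -15/2  |  -118/3 ]
[ 0     0     3     17  |     100 ]
[ 0     0     0   -306  |   -1530 ]
Back-substitution:
x_4 = (-1530) / -306 = 5
x_3 = (100 - (17)*(5)) / 3 = 5
x_2 = (-118/3 - (-1/2)*(5) - (-15/2)*(5)) / (-1/6) = -4
x_1 = (62 - (-5)*(-4) - (-3)*(5) - (9)*(5)) / 6 = 2

(2, -4, 5, 5)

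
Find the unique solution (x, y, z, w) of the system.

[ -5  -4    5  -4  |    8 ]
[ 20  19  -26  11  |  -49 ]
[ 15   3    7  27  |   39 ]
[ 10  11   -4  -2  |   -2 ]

Forward elimination on [A|b]:
R2 <- R2 - (-4)*R1:  [   0    3   -6   -5  -17 ]
R3 <- R3 - (-3)*R1:  [  0  -9  22  15  63 ]
R4 <- R4 - (-2)*R1:  [   0    3    6  -10   14 ]
R3 <- R3 - (-3)*R2:  [  0   0   4   0  12 ]
R4 <- R4 - (1)*R2:  [  0   0  12  -5  31 ]
R4 <- R4 - (3)*R3:  [  0   0   0  -5  -5 ]
Row echelon form:
[ -5  -4   5  -4  |    8 ]
[  0   3  -6  -5  |  -17 ]
[  0   0   4   0  |   12 ]
[  0   0   0  -5  |   -5 ]
Back-substitution:
w = (-5) / -5 = 1
z = (12) / 4 = 3
y = (-17 - (-6)*(3) - (-5)*(1)) / 3 = 2
x = (8 - (-4)*(2) - (5)*(3) - (-4)*(1)) / -5 = -1

(-1, 2, 3, 1)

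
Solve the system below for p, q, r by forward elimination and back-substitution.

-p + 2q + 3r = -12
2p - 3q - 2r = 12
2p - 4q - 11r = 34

(-2, -4, -2)

Forward elimination on [A|b]:
R2 <- R2 - (-2)*R1:  [   0    1    4  -12 ]
R3 <- R3 - (-2)*R1:  [  0   0  -5  10 ]
Row echelon form:
[ -1  2   3  |  -12 ]
[  0  1   4  |  -12 ]
[  0  0  -5  |   10 ]
Back-substitution:
r = (10) / -5 = -2
q = (-12 - (4)*(-2)) / 1 = -4
p = (-12 - (2)*(-4) - (3)*(-2)) / -1 = -2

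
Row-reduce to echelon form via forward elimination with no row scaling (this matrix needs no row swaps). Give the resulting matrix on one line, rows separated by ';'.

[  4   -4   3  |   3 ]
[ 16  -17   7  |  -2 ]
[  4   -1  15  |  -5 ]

REF = [4 -4 3 3; 0 -1 -5 -14; 0 0 -3 -50]

Forward elimination:
R2 <- R2 - (4)*R1:  [   0   -1   -5  -14 ]
R3 <- R3 - (1)*R1:  [  0   3  12  -8 ]
R3 <- R3 - (-3)*R2:  [   0    0   -3  -50 ]
Row echelon form:
[ 4  -4   3  |    3 ]
[ 0  -1  -5  |  -14 ]
[ 0   0  -3  |  -50 ]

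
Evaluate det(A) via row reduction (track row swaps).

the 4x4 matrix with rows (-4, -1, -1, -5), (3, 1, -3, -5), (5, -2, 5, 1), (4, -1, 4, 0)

Forward elimination:
R2 <- R2 - (-3/4)*R1:  [     0    1/4  -15/4  -35/4 ]
R3 <- R3 - (-5/4)*R1:  [     0  -13/4   15/4  -21/4 ]
R4 <- R4 - (-1)*R1:  [  0  -2   3  -5 ]
R3 <- R3 - (-13)*R2:  [    0     0   -45  -119 ]
R4 <- R4 - (-8)*R2:  [   0    0  -27  -75 ]
R4 <- R4 - (3/5)*R3:  [     0      0      0  -18/5 ]
Upper-triangular form:
[ -4   -1     -1     -5 ]
[  0  1/4  -15/4  -35/4 ]
[  0    0    -45   -119 ]
[  0    0      0  -18/5 ]
det(A) = (-1)^0 * (-4) * (1/4) * (-45) * (-18/5) = -162  (0 row swaps -> sign +1)

det(A) = -162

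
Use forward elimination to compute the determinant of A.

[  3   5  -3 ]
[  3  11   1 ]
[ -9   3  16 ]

Forward elimination:
R2 <- R2 - (1)*R1:  [ 0  6  4 ]
R3 <- R3 - (-3)*R1:  [  0  18   7 ]
R3 <- R3 - (3)*R2:  [  0   0  -5 ]
Upper-triangular form:
[ 3  5  -3 ]
[ 0  6   4 ]
[ 0  0  -5 ]
det(A) = (-1)^0 * (3) * (6) * (-5) = -90  (0 row swaps -> sign +1)

det(A) = -90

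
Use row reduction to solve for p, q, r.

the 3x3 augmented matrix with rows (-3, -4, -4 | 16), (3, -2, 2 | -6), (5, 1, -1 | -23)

(-4, -2, 1)

Forward elimination on [A|b]:
R2 <- R2 - (-1)*R1:  [  0  -6  -2  10 ]
R3 <- R3 - (-5/3)*R1:  [     0  -17/3  -23/3   11/3 ]
R3 <- R3 - (17/18)*R2:  [     0      0  -52/9  -52/9 ]
Row echelon form:
[ -3  -4     -4  |     16 ]
[  0  -6     -2  |     10 ]
[  0   0  -52/9  |  -52/9 ]
Back-substitution:
r = (-52/9) / (-52/9) = 1
q = (10 - (-2)*(1)) / -6 = -2
p = (16 - (-4)*(-2) - (-4)*(1)) / -3 = -4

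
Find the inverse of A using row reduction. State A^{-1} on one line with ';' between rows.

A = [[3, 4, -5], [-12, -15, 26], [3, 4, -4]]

inverse = [-44/3 -4/3 29/3; 10 1 -6; -1 0 1]

Gauss-Jordan on [A | I]:
R1 <- (1/3)*R1:  [    1   4/3  -5/3  |   1/3     0     0 ]
R2 <- R2 - (-12)*R1:  [ 0  1  6  |  4  1  0 ]
R3 <- R3 - (3)*R1:  [  0   0   1  |  -1   0   1 ]
R1 <- R1 - (4/3)*R2:  [     1      0  -29/3  |     -5   -4/3      0 ]
R1 <- R1 - (-29/3)*R3:  [     1      0      0  |  -44/3   -4/3   29/3 ]
R2 <- R2 - (6)*R3:  [  0   1   0  |  10   1  -6 ]
Right block of [I | A^{-1}] is the inverse:
[ -44/3  -4/3  29/3 ]
[    10     1    -6 ]
[    -1     0     1 ]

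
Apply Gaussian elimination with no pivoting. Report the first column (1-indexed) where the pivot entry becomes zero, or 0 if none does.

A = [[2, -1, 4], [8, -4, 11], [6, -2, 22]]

first zero-pivot column = 2

Naive forward elimination:
R2 <- R2 - (4)*R1:  [  0   0  -5 ]
R3 <- R3 - (3)*R1:  [  0   1  10 ]
Matrix at this point:
[ 2  -1   4 ]
[ 0   0  -5 ]
[ 0   1  10 ]
Pivot entry (2,2) is zero but row 3 has 1 in column 2 -> naive elimination stops; a row interchange (e.g. R2 <-> R3) would be required here.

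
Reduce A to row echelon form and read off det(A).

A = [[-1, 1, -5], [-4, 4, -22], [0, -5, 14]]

Forward elimination:
R2 <- R2 - (4)*R1:  [  0   0  -2 ]
R2 <-> R3   (pivot in column 2 was zero)
[ -1   1  -5 ]
[  0  -5  14 ]
[  0   0  -2 ]
Upper-triangular form:
[ -1   1  -5 ]
[  0  -5  14 ]
[  0   0  -2 ]
det(A) = (-1)^1 * (-1) * (-5) * (-2) = 10  (1 row swap -> sign -1)

det(A) = 10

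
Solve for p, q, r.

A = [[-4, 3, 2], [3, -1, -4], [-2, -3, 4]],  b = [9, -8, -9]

Forward elimination on [A|b]:
R2 <- R2 - (-3/4)*R1:  [    0   5/4  -5/2  -5/4 ]
R3 <- R3 - (1/2)*R1:  [     0   -9/2      3  -27/2 ]
R3 <- R3 - (-18/5)*R2:  [   0    0   -6  -18 ]
Row echelon form:
[ -4    3     2  |     9 ]
[  0  5/4  -5/2  |  -5/4 ]
[  0    0    -6  |   -18 ]
Back-substitution:
r = (-18) / -6 = 3
q = (-5/4 - (-5/2)*(3)) / (5/4) = 5
p = (9 - (3)*(5) - (2)*(3)) / -4 = 3

(3, 5, 3)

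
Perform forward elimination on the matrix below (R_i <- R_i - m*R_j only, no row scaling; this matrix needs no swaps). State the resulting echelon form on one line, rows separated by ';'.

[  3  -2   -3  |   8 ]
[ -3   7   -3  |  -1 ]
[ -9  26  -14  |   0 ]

Forward elimination:
R2 <- R2 - (-1)*R1:  [  0   5  -6   7 ]
R3 <- R3 - (-3)*R1:  [   0   20  -23   24 ]
R3 <- R3 - (4)*R2:  [  0   0   1  -4 ]
Row echelon form:
[ 3  -2  -3  |   8 ]
[ 0   5  -6  |   7 ]
[ 0   0   1  |  -4 ]

REF = [3 -2 -3 8; 0 5 -6 7; 0 0 1 -4]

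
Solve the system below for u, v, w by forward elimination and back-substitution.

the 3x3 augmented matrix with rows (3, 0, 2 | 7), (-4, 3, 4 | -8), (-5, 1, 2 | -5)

(1, -4, 2)

Forward elimination on [A|b]:
R2 <- R2 - (-4/3)*R1:  [    0     3  20/3   4/3 ]
R3 <- R3 - (-5/3)*R1:  [    0     1  16/3  20/3 ]
R3 <- R3 - (1/3)*R2:  [    0     0  28/9  56/9 ]
Row echelon form:
[ 3  0     2  |     7 ]
[ 0  3  20/3  |   4/3 ]
[ 0  0  28/9  |  56/9 ]
Back-substitution:
w = (56/9) / (28/9) = 2
v = (4/3 - (20/3)*(2)) / 3 = -4
u = (7 - (2)*(2)) / 3 = 1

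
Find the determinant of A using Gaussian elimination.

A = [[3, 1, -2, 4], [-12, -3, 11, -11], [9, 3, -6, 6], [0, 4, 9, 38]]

det(A) = -54

Forward elimination:
R2 <- R2 - (-4)*R1:  [ 0  1  3  5 ]
R3 <- R3 - (3)*R1:  [  0   0   0  -6 ]
R4 <- R4 - (4)*R2:  [  0   0  -3  18 ]
R3 <-> R4   (pivot in column 3 was zero)
[ 3  1  -2   4 ]
[ 0  1   3   5 ]
[ 0  0  -3  18 ]
[ 0  0   0  -6 ]
Upper-triangular form:
[ 3  1  -2   4 ]
[ 0  1   3   5 ]
[ 0  0  -3  18 ]
[ 0  0   0  -6 ]
det(A) = (-1)^1 * (3) * (1) * (-3) * (-6) = -54  (1 row swap -> sign -1)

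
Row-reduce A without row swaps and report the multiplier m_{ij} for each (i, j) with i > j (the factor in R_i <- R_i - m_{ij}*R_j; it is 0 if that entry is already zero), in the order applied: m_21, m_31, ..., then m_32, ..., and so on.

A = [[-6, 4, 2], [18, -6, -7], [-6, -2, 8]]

multipliers: -3, 1, -1

Forward elimination:
R2 <- R2 - (-3)*R1:  [  0   6  -1 ]
R3 <- R3 - (1)*R1:  [  0  -6   6 ]
R3 <- R3 - (-1)*R2:  [ 0  0  5 ]
Multipliers (in order of application): m_{21} = -3, m_{31} = 1, m_{32} = -1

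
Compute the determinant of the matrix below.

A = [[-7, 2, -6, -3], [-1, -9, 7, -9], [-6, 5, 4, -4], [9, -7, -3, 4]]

Forward elimination:
R2 <- R2 - (1/7)*R1:  [     0  -65/7   55/7  -60/7 ]
R3 <- R3 - (6/7)*R1:  [     0   23/7   64/7  -10/7 ]
R4 <- R4 - (-9/7)*R1:  [     0  -31/7  -75/7    1/7 ]
R3 <- R3 - (-23/65)*R2:  [      0       0  155/13  -58/13 ]
R4 <- R4 - (31/65)*R2:  [       0        0  -188/13    55/13 ]
R4 <- R4 - (-188/155)*R3:  [        0         0         0  -183/155 ]
Upper-triangular form:
[ -7      2      -6        -3 ]
[  0  -65/7    55/7     -60/7 ]
[  0      0  155/13    -58/13 ]
[  0      0       0  -183/155 ]
det(A) = (-1)^0 * (-7) * (-65/7) * (155/13) * (-183/155) = -915  (0 row swaps -> sign +1)

det(A) = -915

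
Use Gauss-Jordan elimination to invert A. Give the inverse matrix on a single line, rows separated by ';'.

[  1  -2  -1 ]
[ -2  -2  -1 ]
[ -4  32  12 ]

Gauss-Jordan on [A | I]:
R2 <- R2 - (-2)*R1:  [  0  -6  -3  |   2   1   0 ]
R3 <- R3 - (-4)*R1:  [  0  24   8  |   4   0   1 ]
R2 <- (1/-6)*R2:  [    0     1   1/2  |  -1/3  -1/6     0 ]
R1 <- R1 - (-2)*R2:  [    1     0     0  |   1/3  -1/3     0 ]
R3 <- R3 - (24)*R2:  [  0   0  -4  |  12   4   1 ]
R3 <- (1/-4)*R3:  [    0     0     1  |    -3    -1  -1/4 ]
R2 <- R2 - (1/2)*R3:  [   0    1    0  |  7/6  1/3  1/8 ]
Right block of [I | A^{-1}] is the inverse:
[ 1/3  -1/3     0 ]
[ 7/6   1/3   1/8 ]
[  -3    -1  -1/4 ]

inverse = [1/3 -1/3 0; 7/6 1/3 1/8; -3 -1 -1/4]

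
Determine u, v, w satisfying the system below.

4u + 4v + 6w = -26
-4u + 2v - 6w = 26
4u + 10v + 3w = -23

Forward elimination on [A|b]:
R2 <- R2 - (-1)*R1:  [ 0  6  0  0 ]
R3 <- R3 - (1)*R1:  [  0   6  -3   3 ]
R3 <- R3 - (1)*R2:  [  0   0  -3   3 ]
Row echelon form:
[ 4  4   6  |  -26 ]
[ 0  6   0  |    0 ]
[ 0  0  -3  |    3 ]
Back-substitution:
w = (3) / -3 = -1
v = (0) / 6 = 0
u = (-26 - (4)*(0) - (6)*(-1)) / 4 = -5

(-5, 0, -1)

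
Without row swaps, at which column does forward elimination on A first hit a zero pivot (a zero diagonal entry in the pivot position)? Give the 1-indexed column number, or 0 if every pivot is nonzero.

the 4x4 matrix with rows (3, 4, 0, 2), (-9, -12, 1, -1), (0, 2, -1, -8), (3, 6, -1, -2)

Naive forward elimination:
R2 <- R2 - (-3)*R1:  [ 0  0  1  5 ]
R4 <- R4 - (1)*R1:  [  0   2  -1  -4 ]
Matrix at this point:
[ 3  4   0   2 ]
[ 0  0   1   5 ]
[ 0  2  -1  -8 ]
[ 0  2  -1  -4 ]
Pivot entry (2,2) is zero but row 3 has 2 in column 2 -> naive elimination stops; a row interchange (e.g. R2 <-> R3) would be required here.

first zero-pivot column = 2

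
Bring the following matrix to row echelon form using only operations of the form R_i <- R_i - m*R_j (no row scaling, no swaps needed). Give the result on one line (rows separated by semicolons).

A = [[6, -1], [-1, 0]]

REF = [6 -1; 0 -1/6]

Forward elimination:
R2 <- R2 - (-1/6)*R1:  [    0  -1/6 ]
Row echelon form:
[ 6    -1 ]
[ 0  -1/6 ]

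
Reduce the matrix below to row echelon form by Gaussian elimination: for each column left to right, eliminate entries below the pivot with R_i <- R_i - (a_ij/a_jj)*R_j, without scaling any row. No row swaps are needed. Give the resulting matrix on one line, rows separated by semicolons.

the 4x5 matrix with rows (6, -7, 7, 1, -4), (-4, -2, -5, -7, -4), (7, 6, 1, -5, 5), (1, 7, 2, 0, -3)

REF = [6 -7 7 1 -4; 0 -20/3 -1/3 -19/3 -20/3; 0 0 -63/8 -157/8 -9/2; 0 0 0 -566/63 -376/35]

Forward elimination:
R2 <- R2 - (-2/3)*R1:  [     0  -20/3   -1/3  -19/3  -20/3 ]
R3 <- R3 - (7/6)*R1:  [     0   85/6  -43/6  -37/6   29/3 ]
R4 <- R4 - (1/6)*R1:  [    0  49/6   5/6  -1/6  -7/3 ]
R3 <- R3 - (-17/8)*R2:  [      0       0   -63/8  -157/8    -9/2 ]
R4 <- R4 - (-49/40)*R2:  [       0        0    17/40  -317/40    -21/2 ]
R4 <- R4 - (-17/315)*R3:  [       0        0        0  -566/63  -376/35 ]
Row echelon form:
[ 6     -7      7        1       -4 ]
[ 0  -20/3   -1/3    -19/3    -20/3 ]
[ 0      0  -63/8   -157/8     -9/2 ]
[ 0      0      0  -566/63  -376/35 ]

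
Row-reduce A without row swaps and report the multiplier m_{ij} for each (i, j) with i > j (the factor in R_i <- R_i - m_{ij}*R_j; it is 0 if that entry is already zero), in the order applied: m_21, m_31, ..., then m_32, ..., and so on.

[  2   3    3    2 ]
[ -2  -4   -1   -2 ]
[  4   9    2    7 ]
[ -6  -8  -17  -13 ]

Forward elimination:
R2 <- R2 - (-1)*R1:  [  0  -1   2   0 ]
R3 <- R3 - (2)*R1:  [  0   3  -4   3 ]
R4 <- R4 - (-3)*R1:  [  0   1  -8  -7 ]
R3 <- R3 - (-3)*R2:  [ 0  0  2  3 ]
R4 <- R4 - (-1)*R2:  [  0   0  -6  -7 ]
R4 <- R4 - (-3)*R3:  [ 0  0  0  2 ]
Multipliers (in order of application): m_{21} = -1, m_{31} = 2, m_{41} = -3, m_{32} = -3, m_{42} = -1, m_{43} = -3

multipliers: -1, 2, -3, -3, -1, -3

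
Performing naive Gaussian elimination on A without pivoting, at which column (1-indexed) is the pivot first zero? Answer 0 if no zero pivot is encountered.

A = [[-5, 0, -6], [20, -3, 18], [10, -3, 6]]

Naive forward elimination:
R2 <- R2 - (-4)*R1:  [  0  -3  -6 ]
R3 <- R3 - (-2)*R1:  [  0  -3  -6 ]
R3 <- R3 - (1)*R2:  [ 0  0  0 ]
Matrix at this point:
[ -5   0  -6 ]
[  0  -3  -6 ]
[  0   0   0 ]
Pivot entry (3,3) in the last row is zero and there are no rows below to swap with -> zero pivot in column 3 (A is singular).

first zero-pivot column = 3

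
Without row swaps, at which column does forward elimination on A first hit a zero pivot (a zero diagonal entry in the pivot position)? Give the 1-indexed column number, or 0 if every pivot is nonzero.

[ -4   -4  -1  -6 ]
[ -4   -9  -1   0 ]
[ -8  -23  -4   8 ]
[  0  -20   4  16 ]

Naive forward elimination:
R2 <- R2 - (1)*R1:  [  0  -5   0   6 ]
R3 <- R3 - (2)*R1:  [   0  -15   -2   20 ]
R3 <- R3 - (3)*R2:  [  0   0  -2   2 ]
R4 <- R4 - (4)*R2:  [  0   0   4  -8 ]
R4 <- R4 - (-2)*R3:  [  0   0   0  -4 ]
All pivots nonzero; naive elimination completes without hitting a zero pivot.

first zero-pivot column = 0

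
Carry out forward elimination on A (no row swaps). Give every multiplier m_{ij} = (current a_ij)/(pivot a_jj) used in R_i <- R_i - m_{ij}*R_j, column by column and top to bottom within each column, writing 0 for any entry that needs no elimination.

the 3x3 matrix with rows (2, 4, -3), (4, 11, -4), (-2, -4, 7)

Forward elimination:
R2 <- R2 - (2)*R1:  [ 0  3  2 ]
R3 <- R3 - (-1)*R1:  [ 0  0  4 ]
R3: entry in column 2 is already 0 -> m_{32} = 0 (no row operation needed)
Multipliers (in order of application): m_{21} = 2, m_{31} = -1, m_{32} = 0

multipliers: 2, -1, 0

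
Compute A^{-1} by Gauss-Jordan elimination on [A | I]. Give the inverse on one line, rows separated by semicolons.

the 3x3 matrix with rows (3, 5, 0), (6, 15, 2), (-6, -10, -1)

inverse = [-1/3 -1/3 -2/3; 2/5 1/5 2/5; -2 0 -1]

Gauss-Jordan on [A | I]:
R1 <- (1/3)*R1:  [   1  5/3    0  |  1/3    0    0 ]
R2 <- R2 - (6)*R1:  [  0   5   2  |  -2   1   0 ]
R3 <- R3 - (-6)*R1:  [  0   0  -1  |   2   0   1 ]
R2 <- (1/5)*R2:  [    0     1   2/5  |  -2/5   1/5     0 ]
R1 <- R1 - (5/3)*R2:  [    1     0  -2/3  |     1  -1/3     0 ]
R3 <- (1/-1)*R3:  [  0   0   1  |  -2   0  -1 ]
R1 <- R1 - (-2/3)*R3:  [    1     0     0  |  -1/3  -1/3  -2/3 ]
R2 <- R2 - (2/5)*R3:  [   0    1    0  |  2/5  1/5  2/5 ]
Right block of [I | A^{-1}] is the inverse:
[ -1/3  -1/3  -2/3 ]
[  2/5   1/5   2/5 ]
[   -2     0    -1 ]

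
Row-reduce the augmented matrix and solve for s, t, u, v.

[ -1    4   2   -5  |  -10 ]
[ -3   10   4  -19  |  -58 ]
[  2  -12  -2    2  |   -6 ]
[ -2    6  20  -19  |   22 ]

Forward elimination on [A|b]:
R2 <- R2 - (3)*R1:  [   0   -2   -2   -4  -28 ]
R3 <- R3 - (-2)*R1:  [   0   -4    2   -8  -26 ]
R4 <- R4 - (2)*R1:  [  0  -2  16  -9  42 ]
R3 <- R3 - (2)*R2:  [  0   0   6   0  30 ]
R4 <- R4 - (1)*R2:  [  0   0  18  -5  70 ]
R4 <- R4 - (3)*R3:  [   0    0    0   -5  -20 ]
Row echelon form:
[ -1   4   2  -5  |  -10 ]
[  0  -2  -2  -4  |  -28 ]
[  0   0   6   0  |   30 ]
[  0   0   0  -5  |  -20 ]
Back-substitution:
v = (-20) / -5 = 4
u = (30) / 6 = 5
t = (-28 - (-2)*(5) - (-4)*(4)) / -2 = 1
s = (-10 - (4)*(1) - (2)*(5) - (-5)*(4)) / -1 = 4

(4, 1, 5, 4)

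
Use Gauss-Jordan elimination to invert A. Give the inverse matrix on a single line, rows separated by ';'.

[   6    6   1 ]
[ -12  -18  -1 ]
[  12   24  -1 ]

Gauss-Jordan on [A | I]:
R1 <- (1/6)*R1:  [   1    1  1/6  |  1/6    0    0 ]
R2 <- R2 - (-12)*R1:  [  0  -6   1  |   2   1   0 ]
R3 <- R3 - (12)*R1:  [  0  12  -3  |  -2   0   1 ]
R2 <- (1/-6)*R2:  [    0     1  -1/6  |  -1/3  -1/6     0 ]
R1 <- R1 - (1)*R2:  [   1    0  1/3  |  1/2  1/6    0 ]
R3 <- R3 - (12)*R2:  [  0   0  -1  |   2   2   1 ]
R3 <- (1/-1)*R3:  [  0   0   1  |  -2  -2  -1 ]
R1 <- R1 - (1/3)*R3:  [   1    0    0  |  7/6  5/6  1/3 ]
R2 <- R2 - (-1/6)*R3:  [    0     1     0  |  -2/3  -1/2  -1/6 ]
Right block of [I | A^{-1}] is the inverse:
[  7/6   5/6   1/3 ]
[ -2/3  -1/2  -1/6 ]
[   -2    -2    -1 ]

inverse = [7/6 5/6 1/3; -2/3 -1/2 -1/6; -2 -2 -1]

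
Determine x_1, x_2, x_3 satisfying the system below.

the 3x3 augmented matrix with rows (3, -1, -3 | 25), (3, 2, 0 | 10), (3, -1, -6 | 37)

(4, -1, -4)

Forward elimination on [A|b]:
R2 <- R2 - (1)*R1:  [   0    3    3  -15 ]
R3 <- R3 - (1)*R1:  [  0   0  -3  12 ]
Row echelon form:
[ 3  -1  -3  |   25 ]
[ 0   3   3  |  -15 ]
[ 0   0  -3  |   12 ]
Back-substitution:
x_3 = (12) / -3 = -4
x_2 = (-15 - (3)*(-4)) / 3 = -1
x_1 = (25 - (-1)*(-1) - (-3)*(-4)) / 3 = 4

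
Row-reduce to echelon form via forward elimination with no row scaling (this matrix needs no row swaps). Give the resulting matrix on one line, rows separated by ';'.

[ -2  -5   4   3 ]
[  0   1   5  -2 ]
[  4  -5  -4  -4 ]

Forward elimination:
R3 <- R3 - (-2)*R1:  [   0  -15    4    2 ]
R3 <- R3 - (-15)*R2:  [   0    0   79  -28 ]
Row echelon form:
[ -2  -5   4    3 ]
[  0   1   5   -2 ]
[  0   0  79  -28 ]

REF = [-2 -5 4 3; 0 1 5 -2; 0 0 79 -28]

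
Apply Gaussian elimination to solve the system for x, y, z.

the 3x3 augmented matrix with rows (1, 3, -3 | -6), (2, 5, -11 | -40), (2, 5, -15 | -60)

(0, 3, 5)

Forward elimination on [A|b]:
R2 <- R2 - (2)*R1:  [   0   -1   -5  -28 ]
R3 <- R3 - (2)*R1:  [   0   -1   -9  -48 ]
R3 <- R3 - (1)*R2:  [   0    0   -4  -20 ]
Row echelon form:
[ 1   3  -3  |   -6 ]
[ 0  -1  -5  |  -28 ]
[ 0   0  -4  |  -20 ]
Back-substitution:
z = (-20) / -4 = 5
y = (-28 - (-5)*(5)) / -1 = 3
x = (-6 - (3)*(3) - (-3)*(5)) / 1 = 0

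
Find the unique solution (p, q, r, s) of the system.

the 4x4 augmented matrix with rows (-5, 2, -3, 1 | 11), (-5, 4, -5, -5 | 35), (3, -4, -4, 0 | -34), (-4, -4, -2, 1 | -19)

Forward elimination on [A|b]:
R2 <- R2 - (1)*R1:  [  0   2  -2  -6  24 ]
R3 <- R3 - (-3/5)*R1:  [      0   -14/5   -29/5     3/5  -137/5 ]
R4 <- R4 - (4/5)*R1:  [      0   -28/5     2/5     1/5  -139/5 ]
R3 <- R3 - (-7/5)*R2:  [     0      0  -43/5  -39/5   31/5 ]
R4 <- R4 - (-14/5)*R2:  [     0      0  -26/5  -83/5  197/5 ]
R4 <- R4 - (26/43)*R3:  [       0        0        0  -511/43  1533/43 ]
Row echelon form:
[ -5  2     -3        1  |       11 ]
[  0  2     -2       -6  |       24 ]
[  0  0  -43/5    -39/5  |     31/5 ]
[  0  0      0  -511/43  |  1533/43 ]
Back-substitution:
s = (1533/43) / (-511/43) = -3
r = (31/5 - (-39/5)*(-3)) / (-43/5) = 2
q = (24 - (-2)*(2) - (-6)*(-3)) / 2 = 5
p = (11 - (2)*(5) - (-3)*(2) - (1)*(-3)) / -5 = -2

(-2, 5, 2, -3)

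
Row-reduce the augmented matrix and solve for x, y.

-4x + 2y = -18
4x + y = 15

Forward elimination on [A|b]:
R2 <- R2 - (-1)*R1:  [  0   3  -3 ]
Row echelon form:
[ -4  2  |  -18 ]
[  0  3  |   -3 ]
Back-substitution:
y = (-3) / 3 = -1
x = (-18 - (2)*(-1)) / -4 = 4

(4, -1)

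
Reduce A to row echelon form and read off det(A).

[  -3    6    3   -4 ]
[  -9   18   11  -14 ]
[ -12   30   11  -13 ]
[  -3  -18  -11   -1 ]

Forward elimination:
R2 <- R2 - (3)*R1:  [  0   0   2  -2 ]
R3 <- R3 - (4)*R1:  [  0   6  -1   3 ]
R4 <- R4 - (1)*R1:  [   0  -24  -14    3 ]
R2 <-> R3   (pivot in column 2 was zero)
[ -3    6    3  -4 ]
[  0    6   -1   3 ]
[  0    0    2  -2 ]
[  0  -24  -14   3 ]
R4 <- R4 - (-4)*R2:  [   0    0  -18   15 ]
R4 <- R4 - (-9)*R3:  [  0   0   0  -3 ]
Upper-triangular form:
[ -3  6   3  -4 ]
[  0  6  -1   3 ]
[  0  0   2  -2 ]
[  0  0   0  -3 ]
det(A) = (-1)^1 * (-3) * (6) * (2) * (-3) = -108  (1 row swap -> sign -1)

det(A) = -108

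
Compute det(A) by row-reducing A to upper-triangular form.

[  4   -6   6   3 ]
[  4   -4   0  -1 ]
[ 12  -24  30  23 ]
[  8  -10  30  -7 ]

det(A) = 48

Forward elimination:
R2 <- R2 - (1)*R1:  [  0   2  -6  -4 ]
R3 <- R3 - (3)*R1:  [  0  -6  12  14 ]
R4 <- R4 - (2)*R1:  [   0    2   18  -13 ]
R3 <- R3 - (-3)*R2:  [  0   0  -6   2 ]
R4 <- R4 - (1)*R2:  [  0   0  24  -9 ]
R4 <- R4 - (-4)*R3:  [  0   0   0  -1 ]
Upper-triangular form:
[ 4  -6   6   3 ]
[ 0   2  -6  -4 ]
[ 0   0  -6   2 ]
[ 0   0   0  -1 ]
det(A) = (-1)^0 * (4) * (2) * (-6) * (-1) = 48  (0 row swaps -> sign +1)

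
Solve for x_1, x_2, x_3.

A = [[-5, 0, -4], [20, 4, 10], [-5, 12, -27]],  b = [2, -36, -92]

Forward elimination on [A|b]:
R2 <- R2 - (-4)*R1:  [   0    4   -6  -28 ]
R3 <- R3 - (1)*R1:  [   0   12  -23  -94 ]
R3 <- R3 - (3)*R2:  [   0    0   -5  -10 ]
Row echelon form:
[ -5  0  -4  |    2 ]
[  0  4  -6  |  -28 ]
[  0  0  -5  |  -10 ]
Back-substitution:
x_3 = (-10) / -5 = 2
x_2 = (-28 - (-6)*(2)) / 4 = -4
x_1 = (2 - (-4)*(2)) / -5 = -2

(-2, -4, 2)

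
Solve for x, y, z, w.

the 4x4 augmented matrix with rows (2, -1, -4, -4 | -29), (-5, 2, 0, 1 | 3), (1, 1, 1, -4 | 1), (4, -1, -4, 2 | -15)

Forward elimination on [A|b]:
R2 <- R2 - (-5/2)*R1:  [      0    -1/2     -10      -9  -139/2 ]
R3 <- R3 - (1/2)*R1:  [    0   3/2     3    -2  31/2 ]
R4 <- R4 - (2)*R1:  [  0   1   4  10  43 ]
R3 <- R3 - (-3)*R2:  [    0     0   -27   -29  -193 ]
R4 <- R4 - (-2)*R2:  [   0    0  -16   -8  -96 ]
R4 <- R4 - (16/27)*R3:  [      0       0       0  248/27  496/27 ]
Row echelon form:
[ 2    -1   -4      -4  |     -29 ]
[ 0  -1/2  -10      -9  |  -139/2 ]
[ 0     0  -27     -29  |    -193 ]
[ 0     0    0  248/27  |  496/27 ]
Back-substitution:
w = (496/27) / (248/27) = 2
z = (-193 - (-29)*(2)) / -27 = 5
y = (-139/2 - (-10)*(5) - (-9)*(2)) / (-1/2) = 3
x = (-29 - (-1)*(3) - (-4)*(5) - (-4)*(2)) / 2 = 1

(1, 3, 5, 2)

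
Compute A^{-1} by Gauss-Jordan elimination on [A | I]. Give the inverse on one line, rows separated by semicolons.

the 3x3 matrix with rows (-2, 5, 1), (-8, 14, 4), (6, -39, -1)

Gauss-Jordan on [A | I]:
R1 <- (1/-2)*R1:  [    1  -5/2  -1/2  |  -1/2     0     0 ]
R2 <- R2 - (-8)*R1:  [  0  -6   0  |  -4   1   0 ]
R3 <- R3 - (6)*R1:  [   0  -24    2  |    3    0    1 ]
R2 <- (1/-6)*R2:  [    0     1     0  |   2/3  -1/6     0 ]
R1 <- R1 - (-5/2)*R2:  [     1      0   -1/2  |    7/6  -5/12      0 ]
R3 <- R3 - (-24)*R2:  [  0   0   2  |  19  -4   1 ]
R3 <- (1/2)*R3:  [    0     0     1  |  19/2    -2   1/2 ]
R1 <- R1 - (-1/2)*R3:  [      1       0       0  |   71/12  -17/12     1/4 ]
Right block of [I | A^{-1}] is the inverse:
[ 71/12  -17/12  1/4 ]
[   2/3    -1/6    0 ]
[  19/2      -2  1/2 ]

inverse = [71/12 -17/12 1/4; 2/3 -1/6 0; 19/2 -2 1/2]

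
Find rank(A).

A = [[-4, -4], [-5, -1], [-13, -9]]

Row reduction:
R2 <- R2 - (5/4)*R1:  [ 0  4 ]
R3 <- R3 - (13/4)*R1:  [ 0  4 ]
R3 <- R3 - (1)*R2:  [ 0  0 ]
Row echelon form:
[ -4  -4 ]
[  0   4 ]
[  0   0 ]
Nonzero rows / pivot columns: 2

rank(A) = 2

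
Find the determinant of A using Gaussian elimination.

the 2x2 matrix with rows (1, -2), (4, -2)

Forward elimination:
R2 <- R2 - (4)*R1:  [ 0  6 ]
Upper-triangular form:
[ 1  -2 ]
[ 0   6 ]
det(A) = (-1)^0 * (1) * (6) = 6  (0 row swaps -> sign +1)

det(A) = 6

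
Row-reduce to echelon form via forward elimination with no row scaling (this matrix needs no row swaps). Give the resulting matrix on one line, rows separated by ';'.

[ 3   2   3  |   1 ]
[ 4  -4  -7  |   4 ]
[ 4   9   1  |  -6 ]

REF = [3 2 3 1; 0 -20/3 -11 8/3; 0 0 -269/20 -24/5]

Forward elimination:
R2 <- R2 - (4/3)*R1:  [     0  -20/3    -11    8/3 ]
R3 <- R3 - (4/3)*R1:  [     0   19/3     -3  -22/3 ]
R3 <- R3 - (-19/20)*R2:  [       0        0  -269/20    -24/5 ]
Row echelon form:
[ 3      2        3  |      1 ]
[ 0  -20/3      -11  |    8/3 ]
[ 0      0  -269/20  |  -24/5 ]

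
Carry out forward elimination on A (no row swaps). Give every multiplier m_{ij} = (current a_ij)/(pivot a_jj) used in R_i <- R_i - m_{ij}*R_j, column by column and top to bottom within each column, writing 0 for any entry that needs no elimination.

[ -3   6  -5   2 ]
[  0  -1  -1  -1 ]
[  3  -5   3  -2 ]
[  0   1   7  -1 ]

multipliers: 0, -1, 0, -1, -1, -2

Forward elimination:
R2: entry in column 1 is already 0 -> m_{21} = 0 (no row operation needed)
R3 <- R3 - (-1)*R1:  [  0   1  -2   0 ]
R4: entry in column 1 is already 0 -> m_{41} = 0 (no row operation needed)
R3 <- R3 - (-1)*R2:  [  0   0  -3  -1 ]
R4 <- R4 - (-1)*R2:  [  0   0   6  -2 ]
R4 <- R4 - (-2)*R3:  [  0   0   0  -4 ]
Multipliers (in order of application): m_{21} = 0, m_{31} = -1, m_{41} = 0, m_{32} = -1, m_{42} = -1, m_{43} = -2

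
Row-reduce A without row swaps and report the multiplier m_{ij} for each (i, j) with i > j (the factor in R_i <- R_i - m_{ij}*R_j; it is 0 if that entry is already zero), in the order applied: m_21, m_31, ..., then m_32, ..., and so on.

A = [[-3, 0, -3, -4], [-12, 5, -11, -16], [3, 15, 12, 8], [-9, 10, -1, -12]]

Forward elimination:
R2 <- R2 - (4)*R1:  [ 0  5  1  0 ]
R3 <- R3 - (-1)*R1:  [  0  15   9   4 ]
R4 <- R4 - (3)*R1:  [  0  10   8   0 ]
R3 <- R3 - (3)*R2:  [ 0  0  6  4 ]
R4 <- R4 - (2)*R2:  [ 0  0  6  0 ]
R4 <- R4 - (1)*R3:  [  0   0   0  -4 ]
Multipliers (in order of application): m_{21} = 4, m_{31} = -1, m_{41} = 3, m_{32} = 3, m_{42} = 2, m_{43} = 1

multipliers: 4, -1, 3, 3, 2, 1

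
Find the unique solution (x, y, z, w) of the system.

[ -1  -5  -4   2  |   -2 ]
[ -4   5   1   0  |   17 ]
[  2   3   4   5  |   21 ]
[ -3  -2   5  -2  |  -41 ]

(1, 5, -4, 4)

Forward elimination on [A|b]:
R2 <- R2 - (4)*R1:  [  0  25  17  -8  25 ]
R3 <- R3 - (-2)*R1:  [  0  -7  -4   9  17 ]
R4 <- R4 - (3)*R1:  [   0   13   17   -8  -35 ]
R3 <- R3 - (-7/25)*R2:  [      0       0   19/25  169/25      24 ]
R4 <- R4 - (13/25)*R2:  [      0       0  204/25  -96/25     -48 ]
R4 <- R4 - (204/19)*R3:  [        0         0         0  -1452/19  -5808/19 ]
Row echelon form:
[ -1  -5     -4         2  |        -2 ]
[  0  25     17        -8  |        25 ]
[  0   0  19/25    169/25  |        24 ]
[  0   0      0  -1452/19  |  -5808/19 ]
Back-substitution:
w = (-5808/19) / (-1452/19) = 4
z = (24 - (169/25)*(4)) / (19/25) = -4
y = (25 - (17)*(-4) - (-8)*(4)) / 25 = 5
x = (-2 - (-5)*(5) - (-4)*(-4) - (2)*(4)) / -1 = 1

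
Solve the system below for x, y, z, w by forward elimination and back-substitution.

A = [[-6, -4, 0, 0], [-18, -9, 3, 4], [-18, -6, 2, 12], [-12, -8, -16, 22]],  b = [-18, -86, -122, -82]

Forward elimination on [A|b]:
R2 <- R2 - (3)*R1:  [   0    3    3    4  -32 ]
R3 <- R3 - (3)*R1:  [   0    6    2   12  -68 ]
R4 <- R4 - (2)*R1:  [   0    0  -16   22  -46 ]
R3 <- R3 - (2)*R2:  [  0   0  -4   4  -4 ]
R4 <- R4 - (4)*R3:  [   0    0    0    6  -30 ]
Row echelon form:
[ -6  -4   0  0  |  -18 ]
[  0   3   3  4  |  -32 ]
[  0   0  -4  4  |   -4 ]
[  0   0   0  6  |  -30 ]
Back-substitution:
w = (-30) / 6 = -5
z = (-4 - (4)*(-5)) / -4 = -4
y = (-32 - (3)*(-4) - (4)*(-5)) / 3 = 0
x = (-18 - (-4)*(0)) / -6 = 3

(3, 0, -4, -5)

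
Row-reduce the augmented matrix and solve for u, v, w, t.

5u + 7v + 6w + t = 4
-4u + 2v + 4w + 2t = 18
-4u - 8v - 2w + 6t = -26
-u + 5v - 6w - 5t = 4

(-3, 0, 4, -5)

Forward elimination on [A|b]:
R2 <- R2 - (-4/5)*R1:  [     0   38/5   44/5   14/5  106/5 ]
R3 <- R3 - (-4/5)*R1:  [      0   -12/5    14/5    34/5  -114/5 ]
R4 <- R4 - (-1/5)*R1:  [     0   32/5  -24/5  -24/5   24/5 ]
R3 <- R3 - (-6/19)*R2:  [       0        0   106/19   146/19  -306/19 ]
R4 <- R4 - (16/19)*R2:  [       0        0  -232/19  -136/19  -248/19 ]
R4 <- R4 - (-116/53)*R3:  [        0         0         0    512/53  -2560/53 ]
Row echelon form:
[ 5     7       6       1  |         4 ]
[ 0  38/5    44/5    14/5  |     106/5 ]
[ 0     0  106/19  146/19  |   -306/19 ]
[ 0     0       0  512/53  |  -2560/53 ]
Back-substitution:
t = (-2560/53) / (512/53) = -5
w = (-306/19 - (146/19)*(-5)) / (106/19) = 4
v = (106/5 - (44/5)*(4) - (14/5)*(-5)) / (38/5) = 0
u = (4 - (7)*(0) - (6)*(4) - (1)*(-5)) / 5 = -3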